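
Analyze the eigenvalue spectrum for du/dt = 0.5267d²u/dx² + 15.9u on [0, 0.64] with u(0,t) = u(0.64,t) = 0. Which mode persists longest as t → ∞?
Eigenvalues: λₙ = 0.5267n²π²/0.64² - 15.9.
First three modes:
  n=1: λ₁ = 0.5267π²/0.64² - 15.9 ≈ -3.209
  n=2: λ₂ = 2.1068π²/0.64² - 15.9 ≈ 34.865
  n=3: λ₃ = 4.7403π²/0.64² - 15.9 ≈ 98.321
Since 0.5267π²/0.64² ≈ 12.691 < 15.9, λ₁ < 0.
The n=1 mode grows fastest (−λₙ is largest for n=1) → dominates.
Asymptotic: u ~ c₁ sin(πx/0.64) e^{3.209t} (exponential growth at rate −λ₁ ≈ 3.209).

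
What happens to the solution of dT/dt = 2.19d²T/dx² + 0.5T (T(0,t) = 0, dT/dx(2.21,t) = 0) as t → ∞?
T → 0. Diffusion dominates reaction (r=0.5 < κπ²/(4L²)≈1.11); solution decays.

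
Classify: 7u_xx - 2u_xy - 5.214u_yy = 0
Hyperbolic (discriminant = 149.992).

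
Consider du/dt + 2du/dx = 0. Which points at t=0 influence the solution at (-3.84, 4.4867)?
A single point: x = -12.8134. The characteristic through (-3.84, 4.4867) is x - 2t = const, so x = -3.84 - 2·4.4867 = -12.8134.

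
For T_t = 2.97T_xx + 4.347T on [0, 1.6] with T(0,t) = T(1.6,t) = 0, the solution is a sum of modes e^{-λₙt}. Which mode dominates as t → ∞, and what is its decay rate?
Eigenvalues: λₙ = 2.97n²π²/1.6² - 4.347.
First three modes:
  n=1: λ₁ = 2.97π²/1.6² - 4.347 ≈ 7.103
  n=2: λ₂ = 11.88π²/1.6² - 4.347 ≈ 41.454
  n=3: λ₃ = 26.73π²/1.6² - 4.347 ≈ 98.706
Since 2.97π²/1.6² ≈ 11.45 > 4.347, all λₙ > 0.
The n=1 mode decays slowest → dominates as t → ∞.
Asymptotic: T ~ c₁ sin(πx/1.6) e^{-λ₁t} with decay rate λ₁ ≈ 7.103.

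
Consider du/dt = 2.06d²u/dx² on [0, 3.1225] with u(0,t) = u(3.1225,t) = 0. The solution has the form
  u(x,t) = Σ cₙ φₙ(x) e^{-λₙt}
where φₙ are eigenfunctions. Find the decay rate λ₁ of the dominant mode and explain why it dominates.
Eigenvalues: λₙ = 2.06n²π²/3.1225².
First three modes:
  n=1: λ₁ = 2.06π²/3.1225² ≈ 2.085
  n=2: λ₂ = 8.24π²/3.1225² ≈ 8.341 (4× faster decay)
  n=3: λ₃ = 18.54π²/3.1225² ≈ 18.767 (9× faster decay)
As t → ∞, higher modes decay exponentially faster. The n=1 mode dominates: u ~ c₁ sin(πx/3.1225) e^{-λ₁t}.
Decay rate: λ₁ = 2.06π²/3.1225² ≈ 2.085.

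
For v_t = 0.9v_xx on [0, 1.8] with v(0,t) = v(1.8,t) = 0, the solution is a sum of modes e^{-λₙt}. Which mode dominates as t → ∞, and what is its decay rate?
Eigenvalues: λₙ = 0.9n²π²/1.8².
First three modes:
  n=1: λ₁ = 0.9π²/1.8² ≈ 2.742
  n=2: λ₂ = 3.6π²/1.8² ≈ 10.966 (4× faster decay)
  n=3: λ₃ = 8.1π²/1.8² ≈ 24.674 (9× faster decay)
As t → ∞, higher modes decay exponentially faster. The n=1 mode dominates: v ~ c₁ sin(πx/1.8) e^{-λ₁t}.
Decay rate: λ₁ = 0.9π²/1.8² ≈ 2.742.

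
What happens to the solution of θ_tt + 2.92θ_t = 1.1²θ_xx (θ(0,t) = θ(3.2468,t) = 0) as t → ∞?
θ → 0. Damping (γ=2.92) dissipates energy; oscillations decay exponentially.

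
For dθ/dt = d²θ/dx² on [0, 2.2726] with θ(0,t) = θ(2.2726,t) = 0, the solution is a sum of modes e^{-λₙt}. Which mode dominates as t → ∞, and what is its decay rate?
Eigenvalues: λₙ = n²π²/2.2726².
First three modes:
  n=1: λ₁ = π²/2.2726² ≈ 1.911
  n=2: λ₂ = 4π²/2.2726² ≈ 7.644 (4× faster decay)
  n=3: λ₃ = 9π²/2.2726² ≈ 17.199 (9× faster decay)
As t → ∞, higher modes decay exponentially faster. The n=1 mode dominates: θ ~ c₁ sin(πx/2.2726) e^{-λ₁t}.
Decay rate: λ₁ = π²/2.2726² ≈ 1.911.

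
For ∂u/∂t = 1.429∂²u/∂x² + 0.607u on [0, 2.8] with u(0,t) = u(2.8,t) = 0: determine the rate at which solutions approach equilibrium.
Eigenvalues: λₙ = 1.429n²π²/2.8² - 0.607.
First three modes:
  n=1: λ₁ = 1.429π²/2.8² - 0.607 ≈ 1.192
  n=2: λ₂ = 5.716π²/2.8² - 0.607 ≈ 6.589
  n=3: λ₃ = 12.861π²/2.8² - 0.607 ≈ 15.583
Since 1.429π²/2.8² ≈ 1.799 > 0.607, all λₙ > 0.
The n=1 mode decays slowest → dominates as t → ∞.
Asymptotic: u ~ c₁ sin(πx/2.8) e^{-λ₁t} with decay rate λ₁ ≈ 1.192.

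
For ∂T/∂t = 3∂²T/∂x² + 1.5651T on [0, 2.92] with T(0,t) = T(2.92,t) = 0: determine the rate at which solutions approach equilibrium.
Eigenvalues: λₙ = 3n²π²/2.92² - 1.5651.
First three modes:
  n=1: λ₁ = 3π²/2.92² - 1.5651 ≈ 1.908
  n=2: λ₂ = 12π²/2.92² - 1.5651 ≈ 12.325
  n=3: λ₃ = 27π²/2.92² - 1.5651 ≈ 29.688
Since 3π²/2.92² ≈ 3.473 > 1.5651, all λₙ > 0.
The n=1 mode decays slowest → dominates as t → ∞.
Asymptotic: T ~ c₁ sin(πx/2.92) e^{-λ₁t} with decay rate λ₁ ≈ 1.908.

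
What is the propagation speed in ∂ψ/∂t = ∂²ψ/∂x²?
Infinite. The heat equation is parabolic, not hyperbolic, so disturbances propagate instantly.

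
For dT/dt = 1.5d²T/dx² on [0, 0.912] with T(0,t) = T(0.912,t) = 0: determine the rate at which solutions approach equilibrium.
Eigenvalues: λₙ = 1.5n²π²/0.912².
First three modes:
  n=1: λ₁ = 1.5π²/0.912² ≈ 17.799
  n=2: λ₂ = 6π²/0.912² ≈ 71.197 (4× faster decay)
  n=3: λ₃ = 13.5π²/0.912² ≈ 160.193 (9× faster decay)
As t → ∞, higher modes decay exponentially faster. The n=1 mode dominates: T ~ c₁ sin(πx/0.912) e^{-λ₁t}.
Decay rate: λ₁ = 1.5π²/0.912² ≈ 17.799.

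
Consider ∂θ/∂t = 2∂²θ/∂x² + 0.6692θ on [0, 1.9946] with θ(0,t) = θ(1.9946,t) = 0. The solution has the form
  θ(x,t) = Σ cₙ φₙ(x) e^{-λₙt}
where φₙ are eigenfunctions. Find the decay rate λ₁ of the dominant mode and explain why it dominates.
Eigenvalues: λₙ = 2n²π²/1.9946² - 0.6692.
First three modes:
  n=1: λ₁ = 2π²/1.9946² - 0.6692 ≈ 4.292
  n=2: λ₂ = 8π²/1.9946² - 0.6692 ≈ 19.177
  n=3: λ₃ = 18π²/1.9946² - 0.6692 ≈ 43.985
Since 2π²/1.9946² ≈ 4.962 > 0.6692, all λₙ > 0.
The n=1 mode decays slowest → dominates as t → ∞.
Asymptotic: θ ~ c₁ sin(πx/1.9946) e^{-λ₁t} with decay rate λ₁ ≈ 4.292.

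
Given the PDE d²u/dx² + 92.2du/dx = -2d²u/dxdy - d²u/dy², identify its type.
Rewriting in standard form: d²u/dx² + 2d²u/dxdy + d²u/dy² + 92.2du/dx = 0. The second-order coefficients are A = 1, B = 2, C = 1. Since B² - 4AC = 0 = 0, this is a parabolic PDE.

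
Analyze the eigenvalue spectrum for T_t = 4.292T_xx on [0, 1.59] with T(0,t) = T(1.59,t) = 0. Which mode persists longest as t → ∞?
Eigenvalues: λₙ = 4.292n²π²/1.59².
First three modes:
  n=1: λ₁ = 4.292π²/1.59² ≈ 16.756
  n=2: λ₂ = 17.168π²/1.59² ≈ 67.023 (4× faster decay)
  n=3: λ₃ = 38.628π²/1.59² ≈ 150.802 (9× faster decay)
As t → ∞, higher modes decay exponentially faster. The n=1 mode dominates: T ~ c₁ sin(πx/1.59) e^{-λ₁t}.
Decay rate: λ₁ = 4.292π²/1.59² ≈ 16.756.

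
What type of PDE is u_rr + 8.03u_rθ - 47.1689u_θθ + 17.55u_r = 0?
With A = 1, B = 8.03, C = -47.1689, the discriminant is 253.1565. This is a hyperbolic PDE.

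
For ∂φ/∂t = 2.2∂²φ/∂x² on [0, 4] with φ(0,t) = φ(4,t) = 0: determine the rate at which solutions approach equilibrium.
Eigenvalues: λₙ = 2.2n²π²/4².
First three modes:
  n=1: λ₁ = 2.2π²/4² ≈ 1.357
  n=2: λ₂ = 8.8π²/4² ≈ 5.428 (4× faster decay)
  n=3: λ₃ = 19.8π²/4² ≈ 12.214 (9× faster decay)
As t → ∞, higher modes decay exponentially faster. The n=1 mode dominates: φ ~ c₁ sin(πx/4) e^{-λ₁t}.
Decay rate: λ₁ = 2.2π²/4² ≈ 1.357.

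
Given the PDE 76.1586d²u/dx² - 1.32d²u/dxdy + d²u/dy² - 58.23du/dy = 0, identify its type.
The second-order coefficients are A = 76.1586, B = -1.32, C = 1. Since B² - 4AC = -302.892 < 0, this is an elliptic PDE.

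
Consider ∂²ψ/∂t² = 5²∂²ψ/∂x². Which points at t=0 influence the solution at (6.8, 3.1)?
Domain of dependence: [-8.7, 22.3]. Signals travel at speed 5, so data within |x - 6.8| ≤ 5·3.1 = 15.5 can reach the point.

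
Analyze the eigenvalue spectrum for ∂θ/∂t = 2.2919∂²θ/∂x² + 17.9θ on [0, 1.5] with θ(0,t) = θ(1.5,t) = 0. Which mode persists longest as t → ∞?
Eigenvalues: λₙ = 2.2919n²π²/1.5² - 17.9.
First three modes:
  n=1: λ₁ = 2.2919π²/1.5² - 17.9 ≈ -7.847
  n=2: λ₂ = 9.1676π²/1.5² - 17.9 ≈ 22.314
  n=3: λ₃ = 20.6271π²/1.5² - 17.9 ≈ 72.581
Since 2.2919π²/1.5² ≈ 10.053 < 17.9, λ₁ < 0.
The n=1 mode grows fastest (−λₙ is largest for n=1) → dominates.
Asymptotic: θ ~ c₁ sin(πx/1.5) e^{7.847t} (exponential growth at rate −λ₁ ≈ 7.847).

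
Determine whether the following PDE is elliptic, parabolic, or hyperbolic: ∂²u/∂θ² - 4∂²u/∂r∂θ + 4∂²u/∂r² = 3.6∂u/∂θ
Rewriting in standard form: 4∂²u/∂r² - 4∂²u/∂r∂θ + ∂²u/∂θ² - 3.6∂u/∂θ = 0. Coefficients: A = 4, B = -4, C = 1. B² - 4AC = 0, which is zero, so the equation is parabolic.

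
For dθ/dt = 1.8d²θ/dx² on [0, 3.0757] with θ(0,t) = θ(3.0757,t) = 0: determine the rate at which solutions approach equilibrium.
Eigenvalues: λₙ = 1.8n²π²/3.0757².
First three modes:
  n=1: λ₁ = 1.8π²/3.0757² ≈ 1.878
  n=2: λ₂ = 7.2π²/3.0757² ≈ 7.512 (4× faster decay)
  n=3: λ₃ = 16.2π²/3.0757² ≈ 16.902 (9× faster decay)
As t → ∞, higher modes decay exponentially faster. The n=1 mode dominates: θ ~ c₁ sin(πx/3.0757) e^{-λ₁t}.
Decay rate: λ₁ = 1.8π²/3.0757² ≈ 1.878.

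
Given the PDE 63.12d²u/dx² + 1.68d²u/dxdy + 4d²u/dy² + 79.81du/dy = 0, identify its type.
The second-order coefficients are A = 63.12, B = 1.68, C = 4. Since B² - 4AC = -1007.0976 < 0, this is an elliptic PDE.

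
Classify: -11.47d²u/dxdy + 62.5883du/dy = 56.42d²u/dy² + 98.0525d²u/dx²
Rewriting in standard form: -98.0525d²u/dx² - 11.47d²u/dxdy - 56.42d²u/dy² + 62.5883du/dy = 0. Elliptic (discriminant = -21996.9273).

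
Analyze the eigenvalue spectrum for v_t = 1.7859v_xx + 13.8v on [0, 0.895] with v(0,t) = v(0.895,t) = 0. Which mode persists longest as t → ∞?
Eigenvalues: λₙ = 1.7859n²π²/0.895² - 13.8.
First three modes:
  n=1: λ₁ = 1.7859π²/0.895² - 13.8 ≈ 8.204
  n=2: λ₂ = 7.1436π²/0.895² - 13.8 ≈ 74.218
  n=3: λ₃ = 16.0731π²/0.895² - 13.8 ≈ 184.24
Since 1.7859π²/0.895² ≈ 22.004 > 13.8, all λₙ > 0.
The n=1 mode decays slowest → dominates as t → ∞.
Asymptotic: v ~ c₁ sin(πx/0.895) e^{-λ₁t} with decay rate λ₁ ≈ 8.204.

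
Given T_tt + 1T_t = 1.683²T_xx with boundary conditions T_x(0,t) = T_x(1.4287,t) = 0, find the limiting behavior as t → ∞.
T → constant (steady state). Damping (γ=1) dissipates the nonconstant modes; with Neumann BCs the spatial average obeys M''+γM'=0 and tends to a finite limit.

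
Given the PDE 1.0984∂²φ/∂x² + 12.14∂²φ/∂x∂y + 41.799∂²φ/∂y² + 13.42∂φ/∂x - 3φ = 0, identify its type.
The second-order coefficients are A = 1.0984, B = 12.14, C = 41.799. Since B² - 4AC = -36.2684864 < 0, this is an elliptic PDE.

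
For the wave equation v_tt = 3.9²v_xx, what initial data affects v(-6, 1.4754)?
Domain of dependence: [-11.75406, -0.24594]. Signals travel at speed 3.9, so data within |x - -6| ≤ 3.9·1.4754 = 5.75406 can reach the point.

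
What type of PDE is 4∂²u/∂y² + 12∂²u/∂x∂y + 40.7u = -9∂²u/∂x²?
Rewriting in standard form: 9∂²u/∂x² + 12∂²u/∂x∂y + 4∂²u/∂y² + 40.7u = 0. With A = 9, B = 12, C = 4, the discriminant is 0. This is a parabolic PDE.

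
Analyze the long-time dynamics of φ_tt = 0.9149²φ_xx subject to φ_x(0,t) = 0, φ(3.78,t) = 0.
Long-time behavior: φ oscillates (no decay). Energy is conserved; the solution oscillates indefinitely as standing waves.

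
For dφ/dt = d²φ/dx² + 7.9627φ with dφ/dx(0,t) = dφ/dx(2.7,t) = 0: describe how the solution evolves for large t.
φ grows unboundedly. With Neumann BCs the constant mode has diffusion eigenvalue 0, so any r > 0 makes it grow like e^(7.9627t); solution grows exponentially.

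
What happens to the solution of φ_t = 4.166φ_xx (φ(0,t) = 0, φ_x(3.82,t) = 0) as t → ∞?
φ → 0. Heat escapes through the Dirichlet boundary.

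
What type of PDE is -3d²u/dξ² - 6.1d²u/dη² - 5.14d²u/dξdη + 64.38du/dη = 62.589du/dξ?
Rewriting in standard form: -3d²u/dξ² - 5.14d²u/dξdη - 6.1d²u/dη² - 62.589du/dξ + 64.38du/dη = 0. With A = -3, B = -5.14, C = -6.1, the discriminant is -46.7804. This is an elliptic PDE.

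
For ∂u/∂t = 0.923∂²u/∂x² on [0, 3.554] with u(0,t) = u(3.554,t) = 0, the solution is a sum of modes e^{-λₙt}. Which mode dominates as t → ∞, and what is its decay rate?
Eigenvalues: λₙ = 0.923n²π²/3.554².
First three modes:
  n=1: λ₁ = 0.923π²/3.554² ≈ 0.721
  n=2: λ₂ = 3.692π²/3.554² ≈ 2.885 (4× faster decay)
  n=3: λ₃ = 8.307π²/3.554² ≈ 6.491 (9× faster decay)
As t → ∞, higher modes decay exponentially faster. The n=1 mode dominates: u ~ c₁ sin(πx/3.554) e^{-λ₁t}.
Decay rate: λ₁ = 0.923π²/3.554² ≈ 0.721.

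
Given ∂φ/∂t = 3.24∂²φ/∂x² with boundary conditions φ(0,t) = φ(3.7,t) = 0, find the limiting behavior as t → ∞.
φ → 0. Heat diffuses out through both boundaries.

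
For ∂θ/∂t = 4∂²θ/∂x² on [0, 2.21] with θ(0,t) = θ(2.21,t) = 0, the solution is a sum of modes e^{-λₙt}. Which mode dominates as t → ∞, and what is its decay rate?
Eigenvalues: λₙ = 4n²π²/2.21².
First three modes:
  n=1: λ₁ = 4π²/2.21² ≈ 8.083
  n=2: λ₂ = 16π²/2.21² ≈ 32.332 (4× faster decay)
  n=3: λ₃ = 36π²/2.21² ≈ 72.747 (9× faster decay)
As t → ∞, higher modes decay exponentially faster. The n=1 mode dominates: θ ~ c₁ sin(πx/2.21) e^{-λ₁t}.
Decay rate: λ₁ = 4π²/2.21² ≈ 8.083.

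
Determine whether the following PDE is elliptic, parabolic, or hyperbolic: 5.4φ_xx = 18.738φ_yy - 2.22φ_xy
Rewriting in standard form: 5.4φ_xx + 2.22φ_xy - 18.738φ_yy = 0. Coefficients: A = 5.4, B = 2.22, C = -18.738. B² - 4AC = 409.6692, which is positive, so the equation is hyperbolic.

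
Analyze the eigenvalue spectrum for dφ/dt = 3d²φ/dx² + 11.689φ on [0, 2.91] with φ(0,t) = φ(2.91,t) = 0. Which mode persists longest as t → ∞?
Eigenvalues: λₙ = 3n²π²/2.91² - 11.689.
First three modes:
  n=1: λ₁ = 3π²/2.91² - 11.689 ≈ -8.192
  n=2: λ₂ = 12π²/2.91² - 11.689 ≈ 2.297
  n=3: λ₃ = 27π²/2.91² - 11.689 ≈ 19.78
Since 3π²/2.91² ≈ 3.497 < 11.689, λ₁ < 0.
The n=1 mode grows fastest (−λₙ is largest for n=1) → dominates.
Asymptotic: φ ~ c₁ sin(πx/2.91) e^{8.192t} (exponential growth at rate −λ₁ ≈ 8.192).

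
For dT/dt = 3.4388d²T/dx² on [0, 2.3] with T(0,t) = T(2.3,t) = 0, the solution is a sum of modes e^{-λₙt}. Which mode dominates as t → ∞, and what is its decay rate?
Eigenvalues: λₙ = 3.4388n²π²/2.3².
First three modes:
  n=1: λ₁ = 3.4388π²/2.3² ≈ 6.416
  n=2: λ₂ = 13.7552π²/2.3² ≈ 25.663 (4× faster decay)
  n=3: λ₃ = 30.9492π²/2.3² ≈ 57.742 (9× faster decay)
As t → ∞, higher modes decay exponentially faster. The n=1 mode dominates: T ~ c₁ sin(πx/2.3) e^{-λ₁t}.
Decay rate: λ₁ = 3.4388π²/2.3² ≈ 6.416.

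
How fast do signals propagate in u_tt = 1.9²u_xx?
Speed = 1.9. Information travels along characteristics x = x₀ ± 1.9t.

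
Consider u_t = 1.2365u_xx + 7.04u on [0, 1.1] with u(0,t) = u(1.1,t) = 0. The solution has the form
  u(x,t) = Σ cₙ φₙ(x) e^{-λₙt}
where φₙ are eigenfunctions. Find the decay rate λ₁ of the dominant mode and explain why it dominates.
Eigenvalues: λₙ = 1.2365n²π²/1.1² - 7.04.
First three modes:
  n=1: λ₁ = 1.2365π²/1.1² - 7.04 ≈ 3.046
  n=2: λ₂ = 4.946π²/1.1² - 7.04 ≈ 33.303
  n=3: λ₃ = 11.1285π²/1.1² - 7.04 ≈ 83.732
Since 1.2365π²/1.1² ≈ 10.086 > 7.04, all λₙ > 0.
The n=1 mode decays slowest → dominates as t → ∞.
Asymptotic: u ~ c₁ sin(πx/1.1) e^{-λ₁t} with decay rate λ₁ ≈ 3.046.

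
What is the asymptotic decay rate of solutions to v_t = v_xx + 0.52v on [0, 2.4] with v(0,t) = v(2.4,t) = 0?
Eigenvalues: λₙ = n²π²/2.4² - 0.52.
First three modes:
  n=1: λ₁ = π²/2.4² - 0.52 ≈ 1.193
  n=2: λ₂ = 4π²/2.4² - 0.52 ≈ 6.334
  n=3: λ₃ = 9π²/2.4² - 0.52 ≈ 14.901
Since π²/2.4² ≈ 1.713 > 0.52, all λₙ > 0.
The n=1 mode decays slowest → dominates as t → ∞.
Asymptotic: v ~ c₁ sin(πx/2.4) e^{-λ₁t} with decay rate λ₁ ≈ 1.193.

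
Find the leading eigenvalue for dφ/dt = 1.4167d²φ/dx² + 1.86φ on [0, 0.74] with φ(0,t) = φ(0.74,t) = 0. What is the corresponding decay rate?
Eigenvalues: λₙ = 1.4167n²π²/0.74² - 1.86.
First three modes:
  n=1: λ₁ = 1.4167π²/0.74² - 1.86 ≈ 23.674
  n=2: λ₂ = 5.6668π²/0.74² - 1.86 ≈ 100.275
  n=3: λ₃ = 12.7503π²/0.74² - 1.86 ≈ 227.944
Since 1.4167π²/0.74² ≈ 25.534 > 1.86, all λₙ > 0.
The n=1 mode decays slowest → dominates as t → ∞.
Asymptotic: φ ~ c₁ sin(πx/0.74) e^{-λ₁t} with decay rate λ₁ ≈ 23.674.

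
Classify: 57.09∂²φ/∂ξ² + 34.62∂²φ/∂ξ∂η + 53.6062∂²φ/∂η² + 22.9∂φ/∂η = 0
Elliptic (discriminant = -11042.967432).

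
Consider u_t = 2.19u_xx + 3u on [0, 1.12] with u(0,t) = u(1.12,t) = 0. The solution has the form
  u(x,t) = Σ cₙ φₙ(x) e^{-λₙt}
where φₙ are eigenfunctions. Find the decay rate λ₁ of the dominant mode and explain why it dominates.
Eigenvalues: λₙ = 2.19n²π²/1.12² - 3.
First three modes:
  n=1: λ₁ = 2.19π²/1.12² - 3 ≈ 14.231
  n=2: λ₂ = 8.76π²/1.12² - 3 ≈ 65.924
  n=3: λ₃ = 19.71π²/1.12² - 3 ≈ 152.078
Since 2.19π²/1.12² ≈ 17.231 > 3, all λₙ > 0.
The n=1 mode decays slowest → dominates as t → ∞.
Asymptotic: u ~ c₁ sin(πx/1.12) e^{-λ₁t} with decay rate λ₁ ≈ 14.231.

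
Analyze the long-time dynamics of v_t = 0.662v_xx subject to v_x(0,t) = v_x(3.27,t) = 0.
Long-time behavior: v → constant (steady state). Heat is conserved (no flux at boundaries); solution approaches the spatial average.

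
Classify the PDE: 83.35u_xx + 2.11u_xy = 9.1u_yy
Rewriting in standard form: 83.35u_xx + 2.11u_xy - 9.1u_yy = 0. A = 83.35, B = 2.11, C = -9.1. Discriminant B² - 4AC = 3038.3921. Since 3038.3921 > 0, hyperbolic.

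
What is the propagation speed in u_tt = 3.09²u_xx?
Speed = 3.09. Information travels along characteristics x = x₀ ± 3.09t.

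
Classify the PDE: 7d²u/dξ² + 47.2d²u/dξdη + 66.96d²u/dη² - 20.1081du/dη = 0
A = 7, B = 47.2, C = 66.96. Discriminant B² - 4AC = 352.96. Since 352.96 > 0, hyperbolic.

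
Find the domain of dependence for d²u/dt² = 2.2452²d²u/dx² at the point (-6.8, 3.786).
Domain of dependence: [-15.3003272, 1.7003272]. Signals travel at speed 2.2452, so data within |x - -6.8| ≤ 2.2452·3.786 = 8.5003272 can reach the point.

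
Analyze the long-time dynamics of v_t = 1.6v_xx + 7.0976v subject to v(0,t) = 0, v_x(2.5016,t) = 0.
Long-time behavior: v grows unboundedly. Reaction dominates diffusion (r=7.0976 > κπ²/(4L²)≈0.63); solution grows exponentially.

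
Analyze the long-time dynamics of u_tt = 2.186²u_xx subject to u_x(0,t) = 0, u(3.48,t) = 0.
Long-time behavior: u oscillates (no decay). Energy is conserved; the solution oscillates indefinitely as standing waves.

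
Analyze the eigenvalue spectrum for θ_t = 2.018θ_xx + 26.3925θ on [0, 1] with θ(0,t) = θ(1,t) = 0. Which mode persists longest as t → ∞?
Eigenvalues: λₙ = 2.018n²π²/1² - 26.3925.
First three modes:
  n=1: λ₁ = 2.018π² - 26.3925 ≈ -6.476
  n=2: λ₂ = 8.072π² - 26.3925 ≈ 53.275
  n=3: λ₃ = 18.162π² - 26.3925 ≈ 152.859
Since 2.018π² ≈ 19.917 < 26.3925, λ₁ < 0.
The n=1 mode grows fastest (−λₙ is largest for n=1) → dominates.
Asymptotic: θ ~ c₁ sin(πx/1) e^{6.476t} (exponential growth at rate −λ₁ ≈ 6.476).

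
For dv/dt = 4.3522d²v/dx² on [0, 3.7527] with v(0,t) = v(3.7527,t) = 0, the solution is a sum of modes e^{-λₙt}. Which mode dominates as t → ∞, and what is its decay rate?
Eigenvalues: λₙ = 4.3522n²π²/3.7527².
First three modes:
  n=1: λ₁ = 4.3522π²/3.7527² ≈ 3.05
  n=2: λ₂ = 17.4088π²/3.7527² ≈ 12.201 (4× faster decay)
  n=3: λ₃ = 39.1698π²/3.7527² ≈ 27.451 (9× faster decay)
As t → ∞, higher modes decay exponentially faster. The n=1 mode dominates: v ~ c₁ sin(πx/3.7527) e^{-λ₁t}.
Decay rate: λ₁ = 4.3522π²/3.7527² ≈ 3.05.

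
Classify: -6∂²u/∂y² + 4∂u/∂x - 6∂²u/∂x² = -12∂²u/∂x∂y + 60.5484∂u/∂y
Rewriting in standard form: -6∂²u/∂x² + 12∂²u/∂x∂y - 6∂²u/∂y² + 4∂u/∂x - 60.5484∂u/∂y = 0. Parabolic (discriminant = 0).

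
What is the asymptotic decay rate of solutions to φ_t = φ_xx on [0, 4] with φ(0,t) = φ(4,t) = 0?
Eigenvalues: λₙ = n²π²/4².
First three modes:
  n=1: λ₁ = π²/4² ≈ 0.617
  n=2: λ₂ = 4π²/4² ≈ 2.467 (4× faster decay)
  n=3: λ₃ = 9π²/4² ≈ 5.552 (9× faster decay)
As t → ∞, higher modes decay exponentially faster. The n=1 mode dominates: φ ~ c₁ sin(πx/4) e^{-λ₁t}.
Decay rate: λ₁ = π²/4² ≈ 0.617.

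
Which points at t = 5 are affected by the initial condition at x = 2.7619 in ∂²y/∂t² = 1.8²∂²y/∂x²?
Domain of influence: [-6.2381, 11.7619]. Data at x = 2.7619 spreads outward at speed 1.8.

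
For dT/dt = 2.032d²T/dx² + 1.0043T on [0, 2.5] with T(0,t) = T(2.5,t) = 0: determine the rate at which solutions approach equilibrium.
Eigenvalues: λₙ = 2.032n²π²/2.5² - 1.0043.
First three modes:
  n=1: λ₁ = 2.032π²/2.5² - 1.0043 ≈ 2.205
  n=2: λ₂ = 8.128π²/2.5² - 1.0043 ≈ 11.831
  n=3: λ₃ = 18.288π²/2.5² - 1.0043 ≈ 27.875
Since 2.032π²/2.5² ≈ 3.209 > 1.0043, all λₙ > 0.
The n=1 mode decays slowest → dominates as t → ∞.
Asymptotic: T ~ c₁ sin(πx/2.5) e^{-λ₁t} with decay rate λ₁ ≈ 2.205.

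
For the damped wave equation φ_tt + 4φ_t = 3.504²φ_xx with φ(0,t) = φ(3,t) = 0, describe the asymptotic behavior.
φ → 0. Damping (γ=4) dissipates energy; oscillations decay exponentially.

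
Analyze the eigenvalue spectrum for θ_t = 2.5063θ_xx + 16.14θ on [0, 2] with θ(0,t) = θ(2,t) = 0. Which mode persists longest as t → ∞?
Eigenvalues: λₙ = 2.5063n²π²/2² - 16.14.
First three modes:
  n=1: λ₁ = 2.5063π²/2² - 16.14 ≈ -9.956
  n=2: λ₂ = 10.0252π²/2² - 16.14 ≈ 8.596
  n=3: λ₃ = 22.5567π²/2² - 16.14 ≈ 39.516
Since 2.5063π²/2² ≈ 6.184 < 16.14, λ₁ < 0.
The n=1 mode grows fastest (−λₙ is largest for n=1) → dominates.
Asymptotic: θ ~ c₁ sin(πx/2) e^{9.956t} (exponential growth at rate −λ₁ ≈ 9.956).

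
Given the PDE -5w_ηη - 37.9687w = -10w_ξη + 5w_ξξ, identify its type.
Rewriting in standard form: -5w_ξξ + 10w_ξη - 5w_ηη - 37.9687w = 0. The second-order coefficients are A = -5, B = 10, C = -5. Since B² - 4AC = 0 = 0, this is a parabolic PDE.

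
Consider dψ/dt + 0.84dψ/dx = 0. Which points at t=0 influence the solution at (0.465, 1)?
A single point: x = -0.375. The characteristic through (0.465, 1) is x - 0.84t = const, so x = 0.465 - 0.84·1 = -0.375.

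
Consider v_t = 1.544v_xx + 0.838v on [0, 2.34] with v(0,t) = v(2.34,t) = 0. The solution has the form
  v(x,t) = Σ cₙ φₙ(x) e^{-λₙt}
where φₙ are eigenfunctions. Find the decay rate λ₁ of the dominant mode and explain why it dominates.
Eigenvalues: λₙ = 1.544n²π²/2.34² - 0.838.
First three modes:
  n=1: λ₁ = 1.544π²/2.34² - 0.838 ≈ 1.945
  n=2: λ₂ = 6.176π²/2.34² - 0.838 ≈ 10.294
  n=3: λ₃ = 13.896π²/2.34² - 0.838 ≈ 24.209
Since 1.544π²/2.34² ≈ 2.783 > 0.838, all λₙ > 0.
The n=1 mode decays slowest → dominates as t → ∞.
Asymptotic: v ~ c₁ sin(πx/2.34) e^{-λ₁t} with decay rate λ₁ ≈ 1.945.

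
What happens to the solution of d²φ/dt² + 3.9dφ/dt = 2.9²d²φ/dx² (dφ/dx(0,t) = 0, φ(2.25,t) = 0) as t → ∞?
φ → 0. Damping (γ=3.9) dissipates energy; oscillations decay exponentially.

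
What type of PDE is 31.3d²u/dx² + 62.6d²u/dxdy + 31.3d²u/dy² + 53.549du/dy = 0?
With A = 31.3, B = 62.6, C = 31.3, the discriminant is 0. This is a parabolic PDE.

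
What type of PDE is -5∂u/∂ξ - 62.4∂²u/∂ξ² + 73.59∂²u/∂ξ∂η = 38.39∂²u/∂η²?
Rewriting in standard form: -62.4∂²u/∂ξ² + 73.59∂²u/∂ξ∂η - 38.39∂²u/∂η² - 5∂u/∂ξ = 0. With A = -62.4, B = 73.59, C = -38.39, the discriminant is -4166.6559. This is an elliptic PDE.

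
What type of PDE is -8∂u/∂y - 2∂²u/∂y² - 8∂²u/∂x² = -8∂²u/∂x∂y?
Rewriting in standard form: -8∂²u/∂x² + 8∂²u/∂x∂y - 2∂²u/∂y² - 8∂u/∂y = 0. With A = -8, B = 8, C = -2, the discriminant is 0. This is a parabolic PDE.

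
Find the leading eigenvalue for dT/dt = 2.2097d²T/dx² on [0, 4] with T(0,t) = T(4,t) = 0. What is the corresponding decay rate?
Eigenvalues: λₙ = 2.2097n²π²/4².
First three modes:
  n=1: λ₁ = 2.2097π²/4² ≈ 1.363
  n=2: λ₂ = 8.8388π²/4² ≈ 5.452 (4× faster decay)
  n=3: λ₃ = 19.8873π²/4² ≈ 12.267 (9× faster decay)
As t → ∞, higher modes decay exponentially faster. The n=1 mode dominates: T ~ c₁ sin(πx/4) e^{-λ₁t}.
Decay rate: λ₁ = 2.2097π²/4² ≈ 1.363.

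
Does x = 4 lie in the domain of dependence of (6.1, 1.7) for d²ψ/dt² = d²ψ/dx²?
No. The domain of dependence is [4.4, 7.8], and 4 is outside this interval.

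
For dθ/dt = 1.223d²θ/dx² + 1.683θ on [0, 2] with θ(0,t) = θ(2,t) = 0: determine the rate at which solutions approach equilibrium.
Eigenvalues: λₙ = 1.223n²π²/2² - 1.683.
First three modes:
  n=1: λ₁ = 1.223π²/2² - 1.683 ≈ 1.335
  n=2: λ₂ = 4.892π²/2² - 1.683 ≈ 10.388
  n=3: λ₃ = 11.007π²/2² - 1.683 ≈ 25.476
Since 1.223π²/2² ≈ 3.018 > 1.683, all λₙ > 0.
The n=1 mode decays slowest → dominates as t → ∞.
Asymptotic: θ ~ c₁ sin(πx/2) e^{-λ₁t} with decay rate λ₁ ≈ 1.335.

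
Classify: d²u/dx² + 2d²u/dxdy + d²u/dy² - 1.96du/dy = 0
Parabolic (discriminant = 0).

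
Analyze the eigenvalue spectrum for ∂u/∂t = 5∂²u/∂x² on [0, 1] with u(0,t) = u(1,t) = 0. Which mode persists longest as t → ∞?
Eigenvalues: λₙ = 5n²π².
First three modes:
  n=1: λ₁ = 5π² ≈ 49.348
  n=2: λ₂ = 20π² ≈ 197.392 (4× faster decay)
  n=3: λ₃ = 45π² ≈ 444.132 (9× faster decay)
As t → ∞, higher modes decay exponentially faster. The n=1 mode dominates: u ~ c₁ sin(πx) e^{-λ₁t}.
Decay rate: λ₁ = 5π² ≈ 49.348.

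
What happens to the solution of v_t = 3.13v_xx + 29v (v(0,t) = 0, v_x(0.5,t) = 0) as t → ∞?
v → 0. Diffusion dominates reaction (r=29 < κπ²/(4L²)≈30.89); solution decays.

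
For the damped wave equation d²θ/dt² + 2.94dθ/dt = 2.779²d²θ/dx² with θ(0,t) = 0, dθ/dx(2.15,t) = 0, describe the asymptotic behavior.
θ → 0. Damping (γ=2.94) dissipates energy; oscillations decay exponentially.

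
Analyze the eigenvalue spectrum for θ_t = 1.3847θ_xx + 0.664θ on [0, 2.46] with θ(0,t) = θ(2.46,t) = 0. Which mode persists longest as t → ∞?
Eigenvalues: λₙ = 1.3847n²π²/2.46² - 0.664.
First three modes:
  n=1: λ₁ = 1.3847π²/2.46² - 0.664 ≈ 1.594
  n=2: λ₂ = 5.5388π²/2.46² - 0.664 ≈ 8.369
  n=3: λ₃ = 12.4623π²/2.46² - 0.664 ≈ 19.661
Since 1.3847π²/2.46² ≈ 2.258 > 0.664, all λₙ > 0.
The n=1 mode decays slowest → dominates as t → ∞.
Asymptotic: θ ~ c₁ sin(πx/2.46) e^{-λ₁t} with decay rate λ₁ ≈ 1.594.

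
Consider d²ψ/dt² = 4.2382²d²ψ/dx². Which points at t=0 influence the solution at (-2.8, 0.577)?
Domain of dependence: [-5.2454414, -0.3545586]. Signals travel at speed 4.2382, so data within |x - -2.8| ≤ 4.2382·0.577 = 2.4454414 can reach the point.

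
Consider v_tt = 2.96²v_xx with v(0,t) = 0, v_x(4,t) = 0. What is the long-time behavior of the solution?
As t → ∞, v oscillates (no decay). Energy is conserved; the solution oscillates indefinitely as standing waves.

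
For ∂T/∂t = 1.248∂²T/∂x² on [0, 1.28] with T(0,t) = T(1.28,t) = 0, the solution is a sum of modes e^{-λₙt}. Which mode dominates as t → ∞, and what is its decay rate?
Eigenvalues: λₙ = 1.248n²π²/1.28².
First three modes:
  n=1: λ₁ = 1.248π²/1.28² ≈ 7.518
  n=2: λ₂ = 4.992π²/1.28² ≈ 30.071 (4× faster decay)
  n=3: λ₃ = 11.232π²/1.28² ≈ 67.661 (9× faster decay)
As t → ∞, higher modes decay exponentially faster. The n=1 mode dominates: T ~ c₁ sin(πx/1.28) e^{-λ₁t}.
Decay rate: λ₁ = 1.248π²/1.28² ≈ 7.518.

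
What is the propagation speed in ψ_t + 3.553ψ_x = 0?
Speed = 3.553. Information travels along x - 3.553t = const (rightward).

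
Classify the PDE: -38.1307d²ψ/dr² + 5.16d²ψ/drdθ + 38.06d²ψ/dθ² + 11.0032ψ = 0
A = -38.1307, B = 5.16, C = 38.06. Discriminant B² - 4AC = 5831.643368. Since 5831.643368 > 0, hyperbolic.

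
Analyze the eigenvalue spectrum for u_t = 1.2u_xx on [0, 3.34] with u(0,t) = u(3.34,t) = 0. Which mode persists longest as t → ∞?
Eigenvalues: λₙ = 1.2n²π²/3.34².
First three modes:
  n=1: λ₁ = 1.2π²/3.34² ≈ 1.062
  n=2: λ₂ = 4.8π²/3.34² ≈ 4.247 (4× faster decay)
  n=3: λ₃ = 10.8π²/3.34² ≈ 9.555 (9× faster decay)
As t → ∞, higher modes decay exponentially faster. The n=1 mode dominates: u ~ c₁ sin(πx/3.34) e^{-λ₁t}.
Decay rate: λ₁ = 1.2π²/3.34² ≈ 1.062.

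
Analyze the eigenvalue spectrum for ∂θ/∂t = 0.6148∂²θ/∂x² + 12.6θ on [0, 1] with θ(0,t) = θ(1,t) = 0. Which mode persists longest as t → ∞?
Eigenvalues: λₙ = 0.6148n²π²/1² - 12.6.
First three modes:
  n=1: λ₁ = 0.6148π² - 12.6 ≈ -6.532
  n=2: λ₂ = 2.4592π² - 12.6 ≈ 11.671
  n=3: λ₃ = 5.5332π² - 12.6 ≈ 42.01
Since 0.6148π² ≈ 6.068 < 12.6, λ₁ < 0.
The n=1 mode grows fastest (−λₙ is largest for n=1) → dominates.
Asymptotic: θ ~ c₁ sin(πx/1) e^{6.532t} (exponential growth at rate −λ₁ ≈ 6.532).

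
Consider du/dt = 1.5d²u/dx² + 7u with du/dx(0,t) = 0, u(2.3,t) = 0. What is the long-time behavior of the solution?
As t → ∞, u grows unboundedly. Reaction dominates diffusion (r=7 > κπ²/(4L²)≈0.7); solution grows exponentially.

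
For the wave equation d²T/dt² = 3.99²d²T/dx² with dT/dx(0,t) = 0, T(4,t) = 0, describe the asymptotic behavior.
T oscillates (no decay). Energy is conserved; the solution oscillates indefinitely as standing waves.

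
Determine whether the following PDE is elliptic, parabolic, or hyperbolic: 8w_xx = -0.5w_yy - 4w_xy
Rewriting in standard form: 8w_xx + 4w_xy + 0.5w_yy = 0. Coefficients: A = 8, B = 4, C = 0.5. B² - 4AC = 0, which is zero, so the equation is parabolic.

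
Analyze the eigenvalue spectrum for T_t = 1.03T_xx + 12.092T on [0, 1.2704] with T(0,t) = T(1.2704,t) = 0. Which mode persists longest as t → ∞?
Eigenvalues: λₙ = 1.03n²π²/1.2704² - 12.092.
First three modes:
  n=1: λ₁ = 1.03π²/1.2704² - 12.092 ≈ -5.793
  n=2: λ₂ = 4.12π²/1.2704² - 12.092 ≈ 13.103
  n=3: λ₃ = 9.27π²/1.2704² - 12.092 ≈ 44.597
Since 1.03π²/1.2704² ≈ 6.299 < 12.092, λ₁ < 0.
The n=1 mode grows fastest (−λₙ is largest for n=1) → dominates.
Asymptotic: T ~ c₁ sin(πx/1.2704) e^{5.793t} (exponential growth at rate −λ₁ ≈ 5.793).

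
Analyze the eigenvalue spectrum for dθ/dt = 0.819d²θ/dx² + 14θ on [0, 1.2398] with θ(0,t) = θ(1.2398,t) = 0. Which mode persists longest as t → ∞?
Eigenvalues: λₙ = 0.819n²π²/1.2398² - 14.
First three modes:
  n=1: λ₁ = 0.819π²/1.2398² - 14 ≈ -8.741
  n=2: λ₂ = 3.276π²/1.2398² - 14 ≈ 7.035
  n=3: λ₃ = 7.371π²/1.2398² - 14 ≈ 33.329
Since 0.819π²/1.2398² ≈ 5.259 < 14, λ₁ < 0.
The n=1 mode grows fastest (−λₙ is largest for n=1) → dominates.
Asymptotic: θ ~ c₁ sin(πx/1.2398) e^{8.741t} (exponential growth at rate −λ₁ ≈ 8.741).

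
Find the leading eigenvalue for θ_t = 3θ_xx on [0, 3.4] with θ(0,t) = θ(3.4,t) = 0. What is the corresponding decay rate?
Eigenvalues: λₙ = 3n²π²/3.4².
First three modes:
  n=1: λ₁ = 3π²/3.4² ≈ 2.561
  n=2: λ₂ = 12π²/3.4² ≈ 10.245 (4× faster decay)
  n=3: λ₃ = 27π²/3.4² ≈ 23.052 (9× faster decay)
As t → ∞, higher modes decay exponentially faster. The n=1 mode dominates: θ ~ c₁ sin(πx/3.4) e^{-λ₁t}.
Decay rate: λ₁ = 3π²/3.4² ≈ 2.561.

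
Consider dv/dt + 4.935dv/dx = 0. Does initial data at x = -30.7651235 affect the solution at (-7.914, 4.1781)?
No. Only data at x = -28.5329235 affects (-7.914, 4.1781). Advection has one-way propagation along characteristics.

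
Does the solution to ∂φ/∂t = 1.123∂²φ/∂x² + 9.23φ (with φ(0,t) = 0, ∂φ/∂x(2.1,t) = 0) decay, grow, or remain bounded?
φ grows unboundedly. Reaction dominates diffusion (r=9.23 > κπ²/(4L²)≈0.63); solution grows exponentially.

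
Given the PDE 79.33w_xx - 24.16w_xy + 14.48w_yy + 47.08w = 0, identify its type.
The second-order coefficients are A = 79.33, B = -24.16, C = 14.48. Since B² - 4AC = -4011.088 < 0, this is an elliptic PDE.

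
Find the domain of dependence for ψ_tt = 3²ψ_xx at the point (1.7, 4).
Domain of dependence: [-10.3, 13.7]. Signals travel at speed 3, so data within |x - 1.7| ≤ 3·4 = 12 can reach the point.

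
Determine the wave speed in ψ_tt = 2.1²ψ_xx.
Speed = 2.1. Information travels along characteristics x = x₀ ± 2.1t.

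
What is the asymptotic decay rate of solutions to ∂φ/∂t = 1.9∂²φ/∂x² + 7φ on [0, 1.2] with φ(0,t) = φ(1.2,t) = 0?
Eigenvalues: λₙ = 1.9n²π²/1.2² - 7.
First three modes:
  n=1: λ₁ = 1.9π²/1.2² - 7 ≈ 6.022
  n=2: λ₂ = 7.6π²/1.2² - 7 ≈ 45.09
  n=3: λ₃ = 17.1π²/1.2² - 7 ≈ 110.202
Since 1.9π²/1.2² ≈ 13.022 > 7, all λₙ > 0.
The n=1 mode decays slowest → dominates as t → ∞.
Asymptotic: φ ~ c₁ sin(πx/1.2) e^{-λ₁t} with decay rate λ₁ ≈ 6.022.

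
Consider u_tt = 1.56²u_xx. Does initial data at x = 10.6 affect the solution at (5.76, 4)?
Yes. The domain of dependence is [-0.48, 12], and 10.6 ∈ [-0.48, 12].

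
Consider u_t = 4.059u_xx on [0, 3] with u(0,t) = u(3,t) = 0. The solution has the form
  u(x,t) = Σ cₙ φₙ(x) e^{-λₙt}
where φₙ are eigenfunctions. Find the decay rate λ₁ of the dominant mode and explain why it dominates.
Eigenvalues: λₙ = 4.059n²π²/3².
First three modes:
  n=1: λ₁ = 4.059π²/3² ≈ 4.451
  n=2: λ₂ = 16.236π²/3² ≈ 17.805 (4× faster decay)
  n=3: λ₃ = 36.531π²/3² ≈ 40.061 (9× faster decay)
As t → ∞, higher modes decay exponentially faster. The n=1 mode dominates: u ~ c₁ sin(πx/3) e^{-λ₁t}.
Decay rate: λ₁ = 4.059π²/3² ≈ 4.451.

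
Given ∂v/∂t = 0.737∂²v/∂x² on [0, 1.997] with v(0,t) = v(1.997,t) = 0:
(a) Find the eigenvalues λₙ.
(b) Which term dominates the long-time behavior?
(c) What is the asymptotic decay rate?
Eigenvalues: λₙ = 0.737n²π²/1.997².
First three modes:
  n=1: λ₁ = 0.737π²/1.997² ≈ 1.824
  n=2: λ₂ = 2.948π²/1.997² ≈ 7.296 (4× faster decay)
  n=3: λ₃ = 6.633π²/1.997² ≈ 16.415 (9× faster decay)
As t → ∞, higher modes decay exponentially faster. The n=1 mode dominates: v ~ c₁ sin(πx/1.997) e^{-λ₁t}.
Decay rate: λ₁ = 0.737π²/1.997² ≈ 1.824.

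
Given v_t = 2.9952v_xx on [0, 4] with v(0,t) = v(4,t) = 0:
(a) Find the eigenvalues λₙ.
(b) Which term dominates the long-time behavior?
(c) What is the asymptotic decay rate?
Eigenvalues: λₙ = 2.9952n²π²/4².
First three modes:
  n=1: λ₁ = 2.9952π²/4² ≈ 1.848
  n=2: λ₂ = 11.9808π²/4² ≈ 7.39 (4× faster decay)
  n=3: λ₃ = 26.9568π²/4² ≈ 16.628 (9× faster decay)
As t → ∞, higher modes decay exponentially faster. The n=1 mode dominates: v ~ c₁ sin(πx/4) e^{-λ₁t}.
Decay rate: λ₁ = 2.9952π²/4² ≈ 1.848.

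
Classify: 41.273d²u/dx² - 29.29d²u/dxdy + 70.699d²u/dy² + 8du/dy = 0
Elliptic (discriminant = -10813.935208).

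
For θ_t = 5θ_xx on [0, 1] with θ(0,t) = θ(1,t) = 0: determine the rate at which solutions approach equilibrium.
Eigenvalues: λₙ = 5n²π².
First three modes:
  n=1: λ₁ = 5π² ≈ 49.348
  n=2: λ₂ = 20π² ≈ 197.392 (4× faster decay)
  n=3: λ₃ = 45π² ≈ 444.132 (9× faster decay)
As t → ∞, higher modes decay exponentially faster. The n=1 mode dominates: θ ~ c₁ sin(πx) e^{-λ₁t}.
Decay rate: λ₁ = 5π² ≈ 49.348.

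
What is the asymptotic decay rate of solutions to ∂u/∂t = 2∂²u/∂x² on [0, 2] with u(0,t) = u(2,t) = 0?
Eigenvalues: λₙ = 2n²π²/2².
First three modes:
  n=1: λ₁ = 2π²/2² ≈ 4.935
  n=2: λ₂ = 8π²/2² ≈ 19.739 (4× faster decay)
  n=3: λ₃ = 18π²/2² ≈ 44.413 (9× faster decay)
As t → ∞, higher modes decay exponentially faster. The n=1 mode dominates: u ~ c₁ sin(πx/2) e^{-λ₁t}.
Decay rate: λ₁ = 2π²/2² ≈ 4.935.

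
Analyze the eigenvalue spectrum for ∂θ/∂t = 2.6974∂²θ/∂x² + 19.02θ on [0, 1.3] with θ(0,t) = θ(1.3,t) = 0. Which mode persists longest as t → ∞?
Eigenvalues: λₙ = 2.6974n²π²/1.3² - 19.02.
First three modes:
  n=1: λ₁ = 2.6974π²/1.3² - 19.02 ≈ -3.267
  n=2: λ₂ = 10.7896π²/1.3² - 19.02 ≈ 43.991
  n=3: λ₃ = 24.2766π²/1.3² - 19.02 ≈ 122.755
Since 2.6974π²/1.3² ≈ 15.753 < 19.02, λ₁ < 0.
The n=1 mode grows fastest (−λₙ is largest for n=1) → dominates.
Asymptotic: θ ~ c₁ sin(πx/1.3) e^{3.267t} (exponential growth at rate −λ₁ ≈ 3.267).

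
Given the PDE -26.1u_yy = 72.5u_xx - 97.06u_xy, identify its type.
Rewriting in standard form: -72.5u_xx + 97.06u_xy - 26.1u_yy = 0. The second-order coefficients are A = -72.5, B = 97.06, C = -26.1. Since B² - 4AC = 1851.6436 > 0, this is a hyperbolic PDE.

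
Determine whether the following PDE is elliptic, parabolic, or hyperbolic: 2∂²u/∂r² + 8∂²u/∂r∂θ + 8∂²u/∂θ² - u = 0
Coefficients: A = 2, B = 8, C = 8. B² - 4AC = 0, which is zero, so the equation is parabolic.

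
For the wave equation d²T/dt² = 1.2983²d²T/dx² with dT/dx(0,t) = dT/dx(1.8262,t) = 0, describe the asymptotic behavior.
T oscillates about a mean that drifts linearly in t (generically unbounded; no decay). There is no damping, so the nonconstant modes persist as standing waves (energy conserved, no decay). But with Neumann conditions at both ends the constant mode has eigenvalue 0: the spatial mean M(t) of T satisfies M'' = 0, so M(t) = M(0) + M'(0)·t. Unless the initial velocity has zero mean (∫T_t(x,0)dx = 0), the solution grows linearly in t (unbounded, though not exponentially); if it does have zero mean, the solution stays bounded and simply oscillates.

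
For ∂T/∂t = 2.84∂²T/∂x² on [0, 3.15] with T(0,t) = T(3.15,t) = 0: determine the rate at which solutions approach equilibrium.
Eigenvalues: λₙ = 2.84n²π²/3.15².
First three modes:
  n=1: λ₁ = 2.84π²/3.15² ≈ 2.825
  n=2: λ₂ = 11.36π²/3.15² ≈ 11.299 (4× faster decay)
  n=3: λ₃ = 25.56π²/3.15² ≈ 25.424 (9× faster decay)
As t → ∞, higher modes decay exponentially faster. The n=1 mode dominates: T ~ c₁ sin(πx/3.15) e^{-λ₁t}.
Decay rate: λ₁ = 2.84π²/3.15² ≈ 2.825.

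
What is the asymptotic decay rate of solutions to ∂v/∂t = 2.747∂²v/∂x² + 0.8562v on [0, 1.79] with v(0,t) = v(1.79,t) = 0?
Eigenvalues: λₙ = 2.747n²π²/1.79² - 0.8562.
First three modes:
  n=1: λ₁ = 2.747π²/1.79² - 0.8562 ≈ 7.605
  n=2: λ₂ = 10.988π²/1.79² - 0.8562 ≈ 32.99
  n=3: λ₃ = 24.723π²/1.79² - 0.8562 ≈ 75.298
Since 2.747π²/1.79² ≈ 8.462 > 0.8562, all λₙ > 0.
The n=1 mode decays slowest → dominates as t → ∞.
Asymptotic: v ~ c₁ sin(πx/1.79) e^{-λ₁t} with decay rate λ₁ ≈ 7.605.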